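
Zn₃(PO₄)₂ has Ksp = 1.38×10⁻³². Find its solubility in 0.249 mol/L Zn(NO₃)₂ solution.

4.73×10⁻¹⁶ M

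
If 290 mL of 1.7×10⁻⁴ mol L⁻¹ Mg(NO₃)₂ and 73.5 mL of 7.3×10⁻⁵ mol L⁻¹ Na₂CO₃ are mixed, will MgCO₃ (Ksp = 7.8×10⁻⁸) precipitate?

No

Total volume after mixing = 290 + 73.5 = 363.5 mL.
[Mg²⁺] = (1.7×10⁻⁴)(290)/363.5 = 1.4×10⁻⁴ mol L⁻¹
[CO₃²⁻] = (7.3×10⁻⁵)(73.5)/363.5 = 1.5×10⁻⁵ mol L⁻¹
Q = [Mg²⁺][CO₃²⁻] = 2.0×10⁻⁹
Q = 2.0×10⁻⁹ < Ksp = 7.8×10⁻⁸, so the solution is unsaturated and no precipitate forms.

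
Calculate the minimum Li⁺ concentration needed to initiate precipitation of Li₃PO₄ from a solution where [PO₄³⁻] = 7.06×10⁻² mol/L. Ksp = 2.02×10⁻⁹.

3.06×10⁻³ M

Precipitation begins when Q = Ksp.
Li₃PO₄(s) ⇌ 3 Li⁺(aq) + PO₄³⁻(aq)
Ksp = [Li⁺]^3[PO₄³⁻] = [Li⁺]^3(7.06×10⁻²)
[Li⁺]^3 = 2.02×10⁻⁹ / (7.06×10⁻²) = 2.86×10⁻⁸
[Li⁺] = 3.06×10⁻³ mol/L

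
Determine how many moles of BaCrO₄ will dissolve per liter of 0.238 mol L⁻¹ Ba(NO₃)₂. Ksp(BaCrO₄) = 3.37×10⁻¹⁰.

BaCrO₄(s) ⇌ Ba²⁺(aq) + CrO₄²⁻(aq)
Ba²⁺ is already present at 0.238 mol L⁻¹. If s mol/L of BaCrO₄ dissolves, [CrO₄²⁻] = s while [Ba²⁺] ≈ 0.238 mol L⁻¹.
Ksp = [Ba²⁺][CrO₄²⁻] = (0.238)s
s = 3.37×10⁻¹⁰ / (0.238) = 1.42×10⁻⁹
s = 1.42×10⁻⁹ mol L⁻¹

1.42×10⁻⁹ M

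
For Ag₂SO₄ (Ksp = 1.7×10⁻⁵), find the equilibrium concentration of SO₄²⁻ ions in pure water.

Ag₂SO₄(s) ⇌ 2 Ag⁺(aq) + SO₄²⁻(aq)
Let s be the molar solubility. Then [Ag⁺] = 2s and [SO₄²⁻] = s.
Ksp = [Ag⁺]^2[SO₄²⁻] = (2s)^2 · s = 4s^3 = 1.7×10⁻⁵
s = 1.6×10⁻² mol L⁻¹
[SO₄²⁻] = s = 1.6×10⁻² mol L⁻¹

1.6×10⁻² M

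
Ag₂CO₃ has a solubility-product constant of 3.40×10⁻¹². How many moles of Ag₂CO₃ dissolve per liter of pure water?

9.47×10⁻⁵ M

Ag₂CO₃(s) ⇌ 2 Ag⁺(aq) + CO₃²⁻(aq)
For each mole of Ag₂CO₃ that dissolves per liter, [Ag⁺] = 2s and [CO₃²⁻] = s; let s denote this solubility.
Ksp = [Ag⁺]^2[CO₃²⁻] = (2s)^2 · s = 4s^3
4s^3 = 3.40×10⁻¹²  ⇒  s^3 = 8.50×10⁻¹³
Taking the 3rd root, s = 9.47×10⁻⁵ M.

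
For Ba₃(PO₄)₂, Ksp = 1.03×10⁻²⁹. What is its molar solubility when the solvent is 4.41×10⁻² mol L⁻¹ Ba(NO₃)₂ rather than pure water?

Ba₃(PO₄)₂(s) ⇌ 3 Ba²⁺(aq) + 2 PO₄³⁻(aq)
With Ba²⁺ already at 4.41×10⁻² mol L⁻¹ and s small, take [Ba²⁺] ≈ 4.41×10⁻² mol L⁻¹ and [PO₄³⁻] = 2s.
Ksp = [Ba²⁺]^3[PO₄³⁻]^2 = (4.41×10⁻²)^3(2s)^2
(2s)^2 = 1.03×10⁻²⁹ / (4.41×10⁻²)^3 = 1.20×10⁻²⁵
s = 1.73×10⁻¹³ mol L⁻¹

1.73×10⁻¹³ M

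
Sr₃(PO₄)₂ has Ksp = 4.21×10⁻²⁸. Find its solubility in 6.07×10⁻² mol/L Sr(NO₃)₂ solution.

6.86×10⁻¹³ M

Sr₃(PO₄)₂(s) ⇌ 3 Sr²⁺(aq) + 2 PO₄³⁻(aq)
Let s be the solubility of Sr₃(PO₄)₂ here. The common ion gives [Sr²⁺] ≈ 6.07×10⁻² mol/L, and [PO₄³⁻] = 2s.
Ksp = [Sr²⁺]^3[PO₄³⁻]^2 = (6.07×10⁻²)^3(2s)^2
(2s)^2 = 4.21×10⁻²⁸ / (6.07×10⁻²)^3 = 1.88×10⁻²⁴
s = 6.86×10⁻¹³ mol/L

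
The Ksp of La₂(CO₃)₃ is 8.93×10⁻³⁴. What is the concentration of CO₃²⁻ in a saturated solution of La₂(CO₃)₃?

La₂(CO₃)₃(s) ⇌ 2 La³⁺(aq) + 3 CO₃²⁻(aq)
Call the molar solubility s, so that [La³⁺] = 2s and [CO₃²⁻] = 3s.
Ksp = [La³⁺]^2[CO₃²⁻]^3 = (2s)^2 · (3s)^3 = 108s^5 = 8.93×10⁻³⁴
s = 9.63×10⁻⁸ mol L⁻¹
[CO₃²⁻] = 3s = 2.89×10⁻⁷ mol L⁻¹

2.89×10⁻⁷ M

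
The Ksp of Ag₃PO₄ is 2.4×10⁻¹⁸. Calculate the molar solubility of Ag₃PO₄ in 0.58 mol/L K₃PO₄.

5.4×10⁻⁷ M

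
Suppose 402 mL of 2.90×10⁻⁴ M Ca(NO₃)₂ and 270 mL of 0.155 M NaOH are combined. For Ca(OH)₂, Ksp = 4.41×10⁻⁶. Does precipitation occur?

After mixing, V = 402 mL + 270 mL = 672 mL.
[Ca²⁺] = (2.90×10⁻⁴)(402)/672 = 1.73×10⁻⁴ M
[OH⁻] = (0.155)(270)/672 = 6.23×10⁻² M
Q = [Ca²⁺][OH⁻]^2 = 6.73×10⁻⁷
Q < Ksp (6.73×10⁻⁷ vs 4.41×10⁻⁶); the solution remains unsaturated and no precipitate forms.

No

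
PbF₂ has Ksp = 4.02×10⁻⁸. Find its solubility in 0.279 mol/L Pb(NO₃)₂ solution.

PbF₂(s) ⇌ Pb²⁺(aq) + 2 F⁻(aq)
The solution already contains Pb²⁺ at 0.279 mol/L. Let s be the molar solubility of PbF₂.
[Pb²⁺] ≈ 0.279 mol/L (common ion dominates); [F⁻] = 2s.
Ksp = [Pb²⁺][F⁻]^2 = (0.279)(2s)^2
(2s)^2 = 4.02×10⁻⁸ / (0.279) = 1.44×10⁻⁷
s = 1.90×10⁻⁴ mol/L

1.90×10⁻⁴ M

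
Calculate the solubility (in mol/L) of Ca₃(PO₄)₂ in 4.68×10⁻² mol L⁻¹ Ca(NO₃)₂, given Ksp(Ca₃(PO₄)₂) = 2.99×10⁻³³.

2.70×10⁻¹⁵ M

Ca₃(PO₄)₂(s) ⇌ 3 Ca²⁺(aq) + 2 PO₄³⁻(aq)
With Ca²⁺ already at 4.68×10⁻² mol L⁻¹ and s small, take [Ca²⁺] ≈ 4.68×10⁻² mol L⁻¹ and [PO₄³⁻] = 2s.
Ksp = [Ca²⁺]^3[PO₄³⁻]^2 = (4.68×10⁻²)^3(2s)^2
(2s)^2 = 2.99×10⁻³³ / (4.68×10⁻²)^3 = 2.92×10⁻²⁹
s = 2.70×10⁻¹⁵ mol L⁻¹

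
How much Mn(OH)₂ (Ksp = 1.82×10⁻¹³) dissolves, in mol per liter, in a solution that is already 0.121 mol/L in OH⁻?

Mn(OH)₂(s) ⇌ Mn²⁺(aq) + 2 OH⁻(aq)
With OH⁻ already at 0.121 mol/L and s small, take [OH⁻] ≈ 0.121 mol/L and [Mn²⁺] = s.
Ksp = [Mn²⁺][OH⁻]^2 = s(0.121)^2
s = 1.82×10⁻¹³ / (0.121)^2 = 1.24×10⁻¹¹
s = 1.24×10⁻¹¹ mol/L

1.24×10⁻¹¹ M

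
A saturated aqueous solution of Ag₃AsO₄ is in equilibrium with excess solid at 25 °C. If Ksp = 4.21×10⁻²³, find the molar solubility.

1.12×10⁻⁶ M

Ag₃AsO₄(s) ⇌ 3 Ag⁺(aq) + AsO₄³⁻(aq)
Call the molar solubility s, so that [Ag⁺] = 3s and [AsO₄³⁻] = s.
Ksp = [Ag⁺]^3[AsO₄³⁻] = (3s)^3 · s = 27s^4
27s^4 = 4.21×10⁻²³  ⇒  s^4 = 1.56×10⁻²⁴
s = 1.12×10⁻⁶ M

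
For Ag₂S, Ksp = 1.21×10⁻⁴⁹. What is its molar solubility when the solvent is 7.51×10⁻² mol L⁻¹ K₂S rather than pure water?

6.35×10⁻²⁵ M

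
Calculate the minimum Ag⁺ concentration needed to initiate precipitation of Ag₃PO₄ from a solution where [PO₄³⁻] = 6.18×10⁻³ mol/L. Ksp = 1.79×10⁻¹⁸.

The threshold for precipitation is Q = Ksp.
Ag₃PO₄(s) ⇌ 3 Ag⁺(aq) + PO₄³⁻(aq)
Ksp = [Ag⁺]^3[PO₄³⁻] = [Ag⁺]^3(6.18×10⁻³)
[Ag⁺]^3 = 1.79×10⁻¹⁸ / (6.18×10⁻³) = 2.90×10⁻¹⁶
[Ag⁺] = 6.62×10⁻⁶ mol/L

6.62×10⁻⁶ M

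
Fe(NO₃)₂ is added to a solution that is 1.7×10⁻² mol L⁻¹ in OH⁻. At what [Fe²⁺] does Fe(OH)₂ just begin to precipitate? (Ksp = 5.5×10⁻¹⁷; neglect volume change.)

Precipitation begins when Q = Ksp.
Fe(OH)₂(s) ⇌ Fe²⁺(aq) + 2 OH⁻(aq)
Ksp = [Fe²⁺][OH⁻]^2 = [Fe²⁺](1.7×10⁻²)^2
[Fe²⁺] = 5.5×10⁻¹⁷ / (1.7×10⁻²)^2 = 1.9×10⁻¹³
[Fe²⁺] = 1.9×10⁻¹³ mol L⁻¹

1.9×10⁻¹³ M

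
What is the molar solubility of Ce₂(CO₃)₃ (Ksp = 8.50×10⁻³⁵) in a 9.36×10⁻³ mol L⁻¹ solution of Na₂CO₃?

Ce₂(CO₃)₃(s) ⇌ 2 Ce³⁺(aq) + 3 CO₃²⁻(aq)
CO₃²⁻ is already present at 9.36×10⁻³ mol L⁻¹. If s mol/L of Ce₂(CO₃)₃ dissolves, [Ce³⁺] = 2s while [CO₃²⁻] ≈ 9.36×10⁻³ mol L⁻¹.
Ksp = [Ce³⁺]^2[CO₃²⁻]^3 = (2s)^2(9.36×10⁻³)^3
(2s)^2 = 8.50×10⁻³⁵ / (9.36×10⁻³)^3 = 1.04×10⁻²⁸
s = 5.09×10⁻¹⁵ mol L⁻¹

5.09×10⁻¹⁵ M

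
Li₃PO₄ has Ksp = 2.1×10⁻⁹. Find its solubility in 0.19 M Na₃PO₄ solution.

Li₃PO₄(s) ⇌ 3 Li⁺(aq) + PO₄³⁻(aq)
With PO₄³⁻ already at 0.19 M and s small, take [PO₄³⁻] ≈ 0.19 M and [Li⁺] = 3s.
Ksp = [Li⁺]^3[PO₄³⁻] = (3s)^3(0.19)
(3s)^3 = 2.1×10⁻⁹ / (0.19) = 1.1×10⁻⁸
s = 7.4×10⁻⁴ M

7.4×10⁻⁴ M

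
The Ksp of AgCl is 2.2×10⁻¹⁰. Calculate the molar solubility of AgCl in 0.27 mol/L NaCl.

8.1×10⁻¹⁰ M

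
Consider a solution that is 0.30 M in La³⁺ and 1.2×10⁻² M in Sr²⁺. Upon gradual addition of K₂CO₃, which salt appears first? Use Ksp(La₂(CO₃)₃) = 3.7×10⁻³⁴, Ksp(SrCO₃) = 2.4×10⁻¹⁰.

La₂(CO₃)₃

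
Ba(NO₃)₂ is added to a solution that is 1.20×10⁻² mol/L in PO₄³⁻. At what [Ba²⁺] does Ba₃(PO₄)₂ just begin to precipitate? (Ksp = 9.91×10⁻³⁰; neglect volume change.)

Each salt precipitates once Q = Ksp for that salt.
Ba₃(PO₄)₂(s) ⇌ 3 Ba²⁺(aq) + 2 PO₄³⁻(aq)
Ksp = [Ba²⁺]^3[PO₄³⁻]^2 = [Ba²⁺]^3(1.20×10⁻²)^2
[Ba²⁺]^3 = 9.91×10⁻³⁰ / (1.20×10⁻²)^2 = 6.88×10⁻²⁶
[Ba²⁺] = 4.10×10⁻⁹ mol/L

4.10×10⁻⁹ M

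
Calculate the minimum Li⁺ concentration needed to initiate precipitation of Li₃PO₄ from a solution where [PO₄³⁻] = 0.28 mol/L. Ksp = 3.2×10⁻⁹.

The threshold for precipitation is Q = Ksp.
Li₃PO₄(s) ⇌ 3 Li⁺(aq) + PO₄³⁻(aq)
Ksp = [Li⁺]^3[PO₄³⁻] = [Li⁺]^3(0.28)
[Li⁺]^3 = 3.2×10⁻⁹ / (0.28) = 1.1×10⁻⁸
[Li⁺] = 2.3×10⁻³ mol/L

2.3×10⁻³ M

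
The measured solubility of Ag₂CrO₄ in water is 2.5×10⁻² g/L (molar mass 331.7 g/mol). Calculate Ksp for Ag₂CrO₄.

s = (2.5×10⁻² g L⁻¹)/(331.7 g mol⁻¹) = 7.537×10⁻⁵ M
Ag₂CrO₄(s) ⇌ 2 Ag⁺(aq) + CrO₄²⁻(aq)
Call the molar solubility s, so that [Ag⁺] = 2s and [CrO₄²⁻] = s.
Ksp = [Ag⁺]^2[CrO₄²⁻] = (2s)^2 · s = 4s^3
Ksp = 4 × (7.537×10⁻⁵)^3 = 1.7×10⁻¹²

Ksp = 1.7×10⁻¹²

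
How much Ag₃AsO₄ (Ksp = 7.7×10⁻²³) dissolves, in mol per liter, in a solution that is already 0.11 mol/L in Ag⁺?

5.8×10⁻²⁰ M

Ag₃AsO₄(s) ⇌ 3 Ag⁺(aq) + AsO₄³⁻(aq)
Let s be the solubility of Ag₃AsO₄ here. The common ion gives [Ag⁺] ≈ 0.11 mol/L, and [AsO₄³⁻] = s.
Ksp = [Ag⁺]^3[AsO₄³⁻] = (0.11)^3s
s = 7.7×10⁻²³ / (0.11)^3 = 5.8×10⁻²⁰
s = 5.8×10⁻²⁰ mol/L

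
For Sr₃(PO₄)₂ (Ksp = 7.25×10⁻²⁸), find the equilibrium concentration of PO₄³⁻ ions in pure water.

2.93×10⁻⁶ M

Sr₃(PO₄)₂(s) ⇌ 3 Sr²⁺(aq) + 2 PO₄³⁻(aq)
For each mole of Sr₃(PO₄)₂ that dissolves per liter, [Sr²⁺] = 3s and [PO₄³⁻] = 2s; let s denote this solubility.
Ksp = [Sr²⁺]^3[PO₄³⁻]^2 = (3s)^3 · (2s)^2 = 108s^5 = 7.25×10⁻²⁸
s = 1.46×10⁻⁶ M
[PO₄³⁻] = 2s = 2.93×10⁻⁶ M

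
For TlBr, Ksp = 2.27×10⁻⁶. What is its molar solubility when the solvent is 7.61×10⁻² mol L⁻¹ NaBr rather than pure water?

TlBr(s) ⇌ Tl⁺(aq) + Br⁻(aq)
Br⁻ is already present at 7.61×10⁻² mol L⁻¹. If s mol/L of TlBr dissolves, [Tl⁺] = s while [Br⁻] ≈ 7.61×10⁻² mol L⁻¹.
Ksp = [Tl⁺][Br⁻] = s(7.61×10⁻²)
s = 2.27×10⁻⁶ / (7.61×10⁻²) = 2.98×10⁻⁵
s = 2.98×10⁻⁵ mol L⁻¹

2.98×10⁻⁵ M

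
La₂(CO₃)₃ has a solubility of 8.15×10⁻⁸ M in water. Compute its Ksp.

La₂(CO₃)₃(s) ⇌ 2 La³⁺(aq) + 3 CO₃²⁻(aq)
Call the molar solubility s, so that [La³⁺] = 2s and [CO₃²⁻] = 3s.
Ksp = [La³⁺]^2[CO₃²⁻]^3 = (2s)^2 · (3s)^3 = 108s^5
Ksp = 108 × (8.15×10⁻⁸)^5 = 3.88×10⁻³⁴

Ksp = 3.88×10⁻³⁴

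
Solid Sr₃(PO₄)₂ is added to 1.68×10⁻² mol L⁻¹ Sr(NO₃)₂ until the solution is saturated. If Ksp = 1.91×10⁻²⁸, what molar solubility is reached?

3.17×10⁻¹² M

Sr₃(PO₄)₂(s) ⇌ 3 Sr²⁺(aq) + 2 PO₄³⁻(aq)
Let s be the solubility of Sr₃(PO₄)₂ here. The common ion gives [Sr²⁺] ≈ 1.68×10⁻² mol L⁻¹, and [PO₄³⁻] = 2s.
Ksp = [Sr²⁺]^3[PO₄³⁻]^2 = (1.68×10⁻²)^3(2s)^2
(2s)^2 = 1.91×10⁻²⁸ / (1.68×10⁻²)^3 = 4.03×10⁻²³
s = 3.17×10⁻¹² mol L⁻¹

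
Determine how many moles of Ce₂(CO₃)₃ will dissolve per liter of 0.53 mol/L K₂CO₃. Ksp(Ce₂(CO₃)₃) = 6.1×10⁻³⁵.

1.0×10⁻¹⁷ M

Ce₂(CO₃)₃(s) ⇌ 2 Ce³⁺(aq) + 3 CO₃²⁻(aq)
CO₃²⁻ is already present at 0.53 mol/L. If s mol/L of Ce₂(CO₃)₃ dissolves, [Ce³⁺] = 2s while [CO₃²⁻] ≈ 0.53 mol/L.
Ksp = [Ce³⁺]^2[CO₃²⁻]^3 = (2s)^2(0.53)^3
(2s)^2 = 6.1×10⁻³⁵ / (0.53)^3 = 4.1×10⁻³⁴
s = 1.0×10⁻¹⁷ mol/L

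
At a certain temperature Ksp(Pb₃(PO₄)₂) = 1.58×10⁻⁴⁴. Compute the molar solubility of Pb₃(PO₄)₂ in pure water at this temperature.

6.81×10⁻¹⁰ M

Pb₃(PO₄)₂(s) ⇌ 3 Pb²⁺(aq) + 2 PO₄³⁻(aq)
With molar solubility s: [Pb²⁺] = 3s, [PO₄³⁻] = 2s.
Ksp = [Pb²⁺]^3[PO₄³⁻]^2 = (3s)^3 · (2s)^2 = 108s^5
108s^5 = 1.58×10⁻⁴⁴  ⇒  s^5 = 1.46×10⁻⁴⁶
s = 6.81×10⁻¹⁰ M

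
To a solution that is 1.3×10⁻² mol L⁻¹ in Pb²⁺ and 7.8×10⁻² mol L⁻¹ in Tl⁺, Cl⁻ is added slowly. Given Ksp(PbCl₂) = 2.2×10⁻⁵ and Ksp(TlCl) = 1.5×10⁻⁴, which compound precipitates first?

TlCl

A salt starts to precipitate once the ion product Q reaches its Ksp.
For PbCl₂: [Cl⁻] = (Ksp/[Pb²⁺])^(1/2) = 4.1×10⁻² mol L⁻¹
For TlCl: [Cl⁻] = (Ksp/[Tl⁺]) = 1.9×10⁻³ mol L⁻¹
TlCl requires the lower [Cl⁻], so it precipitates first.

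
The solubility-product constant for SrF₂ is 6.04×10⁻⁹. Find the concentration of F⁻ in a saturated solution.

SrF₂(s) ⇌ Sr²⁺(aq) + 2 F⁻(aq)
If s mol/L of SrF₂ dissolves, [Sr²⁺] = s and [F⁻] = 2s.
Ksp = [Sr²⁺][F⁻]^2 = s · (2s)^2 = 4s^3 = 6.04×10⁻⁹
s = 1.15×10⁻³ mol L⁻¹
[F⁻] = 2s = 2.29×10⁻³ mol L⁻¹

2.29×10⁻³ M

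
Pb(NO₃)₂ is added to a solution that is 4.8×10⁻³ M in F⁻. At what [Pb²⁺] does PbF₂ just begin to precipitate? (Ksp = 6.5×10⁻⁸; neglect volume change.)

2.8×10⁻³ M

The threshold for precipitation is Q = Ksp.
PbF₂(s) ⇌ Pb²⁺(aq) + 2 F⁻(aq)
Ksp = [Pb²⁺][F⁻]^2 = [Pb²⁺](4.8×10⁻³)^2
[Pb²⁺] = 6.5×10⁻⁸ / (4.8×10⁻³)^2 = 2.8×10⁻³
[Pb²⁺] = 2.8×10⁻³ M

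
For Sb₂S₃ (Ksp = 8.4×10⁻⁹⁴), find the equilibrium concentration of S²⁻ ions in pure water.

2.9×10⁻¹⁹ M

Sb₂S₃(s) ⇌ 2 Sb³⁺(aq) + 3 S²⁻(aq)
For each mole of Sb₂S₃ that dissolves per liter, [Sb³⁺] = 2s and [S²⁻] = 3s; let s denote this solubility.
Ksp = [Sb³⁺]^2[S²⁻]^3 = (2s)^2 · (3s)^3 = 108s^5 = 8.4×10⁻⁹⁴
s = 9.5×10⁻²⁰ mol L⁻¹
[S²⁻] = 3s = 2.9×10⁻¹⁹ mol L⁻¹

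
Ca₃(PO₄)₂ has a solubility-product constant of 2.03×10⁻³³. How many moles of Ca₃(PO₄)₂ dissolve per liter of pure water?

Ca₃(PO₄)₂(s) ⇌ 3 Ca²⁺(aq) + 2 PO₄³⁻(aq)
Let s be the molar solubility. Then [Ca²⁺] = 3s and [PO₄³⁻] = 2s.
Ksp = [Ca²⁺]^3[PO₄³⁻]^2 = (3s)^3 · (2s)^2 = 108s^5
108s^5 = 2.03×10⁻³³  ⇒  s^5 = 1.88×10⁻³⁵
s = (1.88×10⁻³⁵)^(1/5) = 1.13×10⁻⁷ M

1.13×10⁻⁷ M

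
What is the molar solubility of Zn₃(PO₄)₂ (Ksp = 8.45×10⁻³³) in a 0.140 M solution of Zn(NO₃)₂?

8.77×10⁻¹⁶ M

Zn₃(PO₄)₂(s) ⇌ 3 Zn²⁺(aq) + 2 PO₄³⁻(aq)
The solution already contains Zn²⁺ at 0.140 M. Let s be the molar solubility of Zn₃(PO₄)₂.
[Zn²⁺] ≈ 0.140 M (common ion dominates); [PO₄³⁻] = 2s.
Ksp = [Zn²⁺]^3[PO₄³⁻]^2 = (0.140)^3(2s)^2
(2s)^2 = 8.45×10⁻³³ / (0.140)^3 = 3.08×10⁻³⁰
s = 8.77×10⁻¹⁶ M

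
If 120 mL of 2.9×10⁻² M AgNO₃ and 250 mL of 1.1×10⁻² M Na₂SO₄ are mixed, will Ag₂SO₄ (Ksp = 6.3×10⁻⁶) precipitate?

After mixing, V = 120 mL + 250 mL = 370 mL.
[Ag⁺] = (2.9×10⁻²)(120)/370 = 9.4×10⁻³ M
[SO₄²⁻] = (1.1×10⁻²)(250)/370 = 7.4×10⁻³ M
Q = [Ag⁺]^2[SO₄²⁻] = 6.6×10⁻⁷
Since Q (6.6×10⁻⁷) is less than Ksp (6.3×10⁻⁶), no Ag₂SO₄ precipitates.

No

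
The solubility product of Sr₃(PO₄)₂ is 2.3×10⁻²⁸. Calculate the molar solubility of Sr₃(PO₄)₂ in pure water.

Sr₃(PO₄)₂(s) ⇌ 3 Sr²⁺(aq) + 2 PO₄³⁻(aq)
With molar solubility s: [Sr²⁺] = 3s, [PO₄³⁻] = 2s.
Ksp = [Sr²⁺]^3[PO₄³⁻]^2 = (3s)^3 · (2s)^2 = 108s^5
108s^5 = 2.3×10⁻²⁸  ⇒  s^5 = 2.1×10⁻³⁰
s = (2.1×10⁻³⁰)^(1/5) = 1.2×10⁻⁶ mol L⁻¹

1.2×10⁻⁶ M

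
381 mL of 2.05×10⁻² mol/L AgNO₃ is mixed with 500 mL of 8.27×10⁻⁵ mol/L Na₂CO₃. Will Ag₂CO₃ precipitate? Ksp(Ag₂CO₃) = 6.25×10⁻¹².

Yes

Total volume after mixing = 381 + 500 = 881 mL.
[Ag⁺] = (2.05×10⁻²)(381)/881 = 8.87×10⁻³ mol/L
[CO₃²⁻] = (8.27×10⁻⁵)(500)/881 = 4.69×10⁻⁵ mol/L
Q = [Ag⁺]^2[CO₃²⁻] = 3.69×10⁻⁹
Since Q (3.69×10⁻⁹) exceeds Ksp (6.25×10⁻¹²), Ag₂CO₃ will precipitate.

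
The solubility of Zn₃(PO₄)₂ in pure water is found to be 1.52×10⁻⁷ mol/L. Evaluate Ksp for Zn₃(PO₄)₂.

Zn₃(PO₄)₂(s) ⇌ 3 Zn²⁺(aq) + 2 PO₄³⁻(aq)
If s mol/L of Zn₃(PO₄)₂ dissolves, [Zn²⁺] = 3s and [PO₄³⁻] = 2s.
Ksp = [Zn²⁺]^3[PO₄³⁻]^2 = (3s)^3 · (2s)^2 = 108s^5
Ksp = 108 × (1.52×10⁻⁷)^5 = 8.76×10⁻³³

Ksp = 8.76×10⁻³³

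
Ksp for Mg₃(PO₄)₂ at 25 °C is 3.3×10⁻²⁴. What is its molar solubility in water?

7.9×10⁻⁶ M

Mg₃(PO₄)₂(s) ⇌ 3 Mg²⁺(aq) + 2 PO₄³⁻(aq)
For each mole of Mg₃(PO₄)₂ that dissolves per liter, [Mg²⁺] = 3s and [PO₄³⁻] = 2s; let s denote this solubility.
Ksp = [Mg²⁺]^3[PO₄³⁻]^2 = (3s)^3 · (2s)^2 = 108s^5
108s^5 = 3.3×10⁻²⁴  ⇒  s^5 = 3.1×10⁻²⁶
Taking the 5th root, s = 7.9×10⁻⁶ mol/L.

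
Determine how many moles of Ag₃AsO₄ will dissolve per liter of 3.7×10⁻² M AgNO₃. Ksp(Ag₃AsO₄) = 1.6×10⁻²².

Ag₃AsO₄(s) ⇌ 3 Ag⁺(aq) + AsO₄³⁻(aq)
Let s be the solubility of Ag₃AsO₄ here. The common ion gives [Ag⁺] ≈ 3.7×10⁻² M, and [AsO₄³⁻] = s.
Ksp = [Ag⁺]^3[AsO₄³⁻] = (3.7×10⁻²)^3s
s = 1.6×10⁻²² / (3.7×10⁻²)^3 = 3.2×10⁻¹⁸
s = 3.2×10⁻¹⁸ M

3.2×10⁻¹⁸ M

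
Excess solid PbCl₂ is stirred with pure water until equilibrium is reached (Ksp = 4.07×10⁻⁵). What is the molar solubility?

2.17×10⁻² M

PbCl₂(s) ⇌ Pb²⁺(aq) + 2 Cl⁻(aq)
Call the molar solubility s, so that [Pb²⁺] = s and [Cl⁻] = 2s.
Ksp = [Pb²⁺][Cl⁻]^2 = s · (2s)^2 = 4s^3
4s^3 = 4.07×10⁻⁵  ⇒  s^3 = 1.02×10⁻⁵
s = (1.02×10⁻⁵)^(1/3) = 2.17×10⁻² mol/L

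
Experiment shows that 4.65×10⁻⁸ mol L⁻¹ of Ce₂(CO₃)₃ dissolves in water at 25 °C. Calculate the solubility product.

Ksp = 2.35×10⁻³⁵

Ce₂(CO₃)₃(s) ⇌ 2 Ce³⁺(aq) + 3 CO₃²⁻(aq)
If s mol/L of Ce₂(CO₃)₃ dissolves, [Ce³⁺] = 2s and [CO₃²⁻] = 3s.
Ksp = [Ce³⁺]^2[CO₃²⁻]^3 = (2s)^2 · (3s)^3 = 108s^5
Ksp = 108 × (4.65×10⁻⁸)^5 = 2.35×10⁻³⁵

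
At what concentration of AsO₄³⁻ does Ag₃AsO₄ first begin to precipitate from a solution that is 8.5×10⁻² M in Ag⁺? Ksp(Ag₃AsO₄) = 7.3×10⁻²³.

Precipitation begins when Q = Ksp.
Ag₃AsO₄(s) ⇌ 3 Ag⁺(aq) + AsO₄³⁻(aq)
Ksp = [Ag⁺]^3[AsO₄³⁻] = [AsO₄³⁻](8.5×10⁻²)^3
[AsO₄³⁻] = 7.3×10⁻²³ / (8.5×10⁻²)^3 = 1.2×10⁻¹⁹
[AsO₄³⁻] = 1.2×10⁻¹⁹ M

1.2×10⁻¹⁹ M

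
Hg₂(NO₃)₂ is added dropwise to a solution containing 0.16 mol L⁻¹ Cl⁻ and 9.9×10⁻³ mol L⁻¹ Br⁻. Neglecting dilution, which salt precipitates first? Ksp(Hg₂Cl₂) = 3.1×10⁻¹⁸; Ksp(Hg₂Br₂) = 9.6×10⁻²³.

Hg₂Br₂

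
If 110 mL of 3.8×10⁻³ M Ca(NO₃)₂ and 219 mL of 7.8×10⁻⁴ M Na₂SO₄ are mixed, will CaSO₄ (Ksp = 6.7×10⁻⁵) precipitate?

No

After mixing, V = 110 mL + 219 mL = 329 mL.
[Ca²⁺] = (3.8×10⁻³)(110)/329 = 1.3×10⁻³ M
[SO₄²⁻] = (7.8×10⁻⁴)(219)/329 = 5.2×10⁻⁴ M
Q = [Ca²⁺][SO₄²⁻] = 6.6×10⁻⁷
Q < Ksp (6.6×10⁻⁷ vs 6.7×10⁻⁵); the solution remains unsaturated and no precipitate forms.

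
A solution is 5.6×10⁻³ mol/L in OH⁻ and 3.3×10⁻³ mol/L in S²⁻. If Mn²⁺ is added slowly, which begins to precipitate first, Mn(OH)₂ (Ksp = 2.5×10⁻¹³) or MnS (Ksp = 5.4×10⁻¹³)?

A salt starts to precipitate once the ion product Q reaches its Ksp.
For Mn(OH)₂: [Mn²⁺] = (Ksp/[OH⁻]^2) = 8.0×10⁻⁹ mol/L
For MnS: [Mn²⁺] = (Ksp/[S²⁻]) = 1.6×10⁻¹⁰ mol/L
MnS requires the lower [Mn²⁺], so it precipitates first.

MnS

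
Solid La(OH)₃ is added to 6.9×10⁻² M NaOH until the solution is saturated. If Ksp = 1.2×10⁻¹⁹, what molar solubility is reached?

La(OH)₃(s) ⇌ La³⁺(aq) + 3 OH⁻(aq)
OH⁻ is already present at 6.9×10⁻² M. If s mol/L of La(OH)₃ dissolves, [La³⁺] = s while [OH⁻] ≈ 6.9×10⁻² M.
Ksp = [La³⁺][OH⁻]^3 = s(6.9×10⁻²)^3
s = 1.2×10⁻¹⁹ / (6.9×10⁻²)^3 = 3.7×10⁻¹⁶
s = 3.7×10⁻¹⁶ M

3.7×10⁻¹⁶ M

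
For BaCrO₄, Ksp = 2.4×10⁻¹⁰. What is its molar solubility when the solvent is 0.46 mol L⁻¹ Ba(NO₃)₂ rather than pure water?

5.2×10⁻¹⁰ M

BaCrO₄(s) ⇌ Ba²⁺(aq) + CrO₄²⁻(aq)
The solution already contains Ba²⁺ at 0.46 mol L⁻¹. Let s be the molar solubility of BaCrO₄.
[Ba²⁺] ≈ 0.46 mol L⁻¹ (common ion dominates); [CrO₄²⁻] = s.
Ksp = [Ba²⁺][CrO₄²⁻] = (0.46)s
s = 2.4×10⁻¹⁰ / (0.46) = 5.2×10⁻¹⁰
s = 5.2×10⁻¹⁰ mol L⁻¹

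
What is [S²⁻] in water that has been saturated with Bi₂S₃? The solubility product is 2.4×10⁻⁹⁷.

5.6×10⁻²⁰ M

Bi₂S₃(s) ⇌ 2 Bi³⁺(aq) + 3 S²⁻(aq)
With molar solubility s: [Bi³⁺] = 2s, [S²⁻] = 3s.
Ksp = [Bi³⁺]^2[S²⁻]^3 = (2s)^2 · (3s)^3 = 108s^5 = 2.4×10⁻⁹⁷
s = 1.9×10⁻²⁰ M
[S²⁻] = 3s = 5.6×10⁻²⁰ M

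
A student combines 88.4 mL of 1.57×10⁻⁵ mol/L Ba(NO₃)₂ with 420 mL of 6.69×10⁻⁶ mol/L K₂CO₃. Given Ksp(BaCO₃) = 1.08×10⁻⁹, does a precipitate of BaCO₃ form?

Total volume after mixing = 88.4 + 420 = 508.4 mL.
[Ba²⁺] = (1.57×10⁻⁵)(88.4)/508.4 = 2.73×10⁻⁶ mol/L
[CO₃²⁻] = (6.69×10⁻⁶)(420)/508.4 = 5.53×10⁻⁶ mol/L
Q = [Ba²⁺][CO₃²⁻] = 1.51×10⁻¹¹
Q = 1.51×10⁻¹¹ < Ksp = 1.08×10⁻⁹, so the solution is unsaturated and no precipitate forms.

No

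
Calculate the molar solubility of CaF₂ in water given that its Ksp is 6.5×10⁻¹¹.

CaF₂(s) ⇌ Ca²⁺(aq) + 2 F⁻(aq)
If s mol/L of CaF₂ dissolves, [Ca²⁺] = s and [F⁻] = 2s.
Ksp = [Ca²⁺][F⁻]^2 = s · (2s)^2 = 4s^3
4s^3 = 6.5×10⁻¹¹  ⇒  s^3 = 1.6×10⁻¹¹
s = 2.5×10⁻⁴ M

2.5×10⁻⁴ M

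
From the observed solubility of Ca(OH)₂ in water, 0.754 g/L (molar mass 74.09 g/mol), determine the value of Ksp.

Ksp = 4.22×10⁻⁶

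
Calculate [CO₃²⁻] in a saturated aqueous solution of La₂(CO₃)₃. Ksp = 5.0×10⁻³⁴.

La₂(CO₃)₃(s) ⇌ 2 La³⁺(aq) + 3 CO₃²⁻(aq)
If s mol/L of La₂(CO₃)₃ dissolves, [La³⁺] = 2s and [CO₃²⁻] = 3s.
Ksp = [La³⁺]^2[CO₃²⁻]^3 = (2s)^2 · (3s)^3 = 108s^5 = 5.0×10⁻³⁴
s = 8.6×10⁻⁸ mol/L
[CO₃²⁻] = 3s = 2.6×10⁻⁷ mol/L

2.6×10⁻⁷ M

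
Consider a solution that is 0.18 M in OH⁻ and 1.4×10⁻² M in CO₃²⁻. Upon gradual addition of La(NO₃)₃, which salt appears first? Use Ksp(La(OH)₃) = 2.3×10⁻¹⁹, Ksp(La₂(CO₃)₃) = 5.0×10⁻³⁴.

La(OH)₃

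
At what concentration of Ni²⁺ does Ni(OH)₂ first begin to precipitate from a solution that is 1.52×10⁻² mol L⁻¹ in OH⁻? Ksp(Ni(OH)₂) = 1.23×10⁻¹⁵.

Precipitation of each salt begins when its ion product equals Ksp.
Ni(OH)₂(s) ⇌ Ni²⁺(aq) + 2 OH⁻(aq)
Ksp = [Ni²⁺][OH⁻]^2 = [Ni²⁺](1.52×10⁻²)^2
[Ni²⁺] = 1.23×10⁻¹⁵ / (1.52×10⁻²)^2 = 5.32×10⁻¹²
[Ni²⁺] = 5.32×10⁻¹² mol L⁻¹

5.32×10⁻¹² M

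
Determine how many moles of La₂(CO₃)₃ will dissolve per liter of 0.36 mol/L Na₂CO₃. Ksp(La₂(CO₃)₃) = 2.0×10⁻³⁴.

La₂(CO₃)₃(s) ⇌ 2 La³⁺(aq) + 3 CO₃²⁻(aq)
The solution already contains CO₃²⁻ at 0.36 mol/L. Let s be the molar solubility of La₂(CO₃)₃.
[CO₃²⁻] ≈ 0.36 mol/L (common ion dominates); [La³⁺] = 2s.
Ksp = [La³⁺]^2[CO₃²⁻]^3 = (2s)^2(0.36)^3
(2s)^2 = 2.0×10⁻³⁴ / (0.36)^3 = 4.3×10⁻³³
s = 3.3×10⁻¹⁷ mol/L

3.3×10⁻¹⁷ M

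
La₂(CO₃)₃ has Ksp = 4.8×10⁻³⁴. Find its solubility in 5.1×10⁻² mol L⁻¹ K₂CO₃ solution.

La₂(CO₃)₃(s) ⇌ 2 La³⁺(aq) + 3 CO₃²⁻(aq)
CO₃²⁻ is already present at 5.1×10⁻² mol L⁻¹. If s mol/L of La₂(CO₃)₃ dissolves, [La³⁺] = 2s while [CO₃²⁻] ≈ 5.1×10⁻² mol L⁻¹.
Ksp = [La³⁺]^2[CO₃²⁻]^3 = (2s)^2(5.1×10⁻²)^3
(2s)^2 = 4.8×10⁻³⁴ / (5.1×10⁻²)^3 = 3.6×10⁻³⁰
s = 9.5×10⁻¹⁶ mol L⁻¹

9.5×10⁻¹⁶ M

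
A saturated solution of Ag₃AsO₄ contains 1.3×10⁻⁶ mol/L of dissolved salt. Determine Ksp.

Ag₃AsO₄(s) ⇌ 3 Ag⁺(aq) + AsO₄³⁻(aq)
Call the molar solubility s, so that [Ag⁺] = 3s and [AsO₄³⁻] = s.
Ksp = [Ag⁺]^3[AsO₄³⁻] = (3s)^3 · s = 27s^4
Ksp = 27 × (1.3×10⁻⁶)^4 = 7.7×10⁻²³

Ksp = 7.7×10⁻²³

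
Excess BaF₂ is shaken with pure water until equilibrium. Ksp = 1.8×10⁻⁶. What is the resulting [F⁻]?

1.5×10⁻² M

BaF₂(s) ⇌ Ba²⁺(aq) + 2 F⁻(aq)
With molar solubility s: [Ba²⁺] = s, [F⁻] = 2s.
Ksp = [Ba²⁺][F⁻]^2 = s · (2s)^2 = 4s^3 = 1.8×10⁻⁶
s = 7.7×10⁻³ mol L⁻¹
[F⁻] = 2s = 1.5×10⁻² mol L⁻¹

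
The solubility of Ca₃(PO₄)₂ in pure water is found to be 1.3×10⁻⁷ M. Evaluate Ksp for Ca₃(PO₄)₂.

Ksp = 4.0×10⁻³³

Ca₃(PO₄)₂(s) ⇌ 3 Ca²⁺(aq) + 2 PO₄³⁻(aq)
With molar solubility s: [Ca²⁺] = 3s, [PO₄³⁻] = 2s.
Ksp = [Ca²⁺]^3[PO₄³⁻]^2 = (3s)^3 · (2s)^2 = 108s^5
Ksp = 108 × (1.3×10⁻⁷)^5 = 4.0×10⁻³³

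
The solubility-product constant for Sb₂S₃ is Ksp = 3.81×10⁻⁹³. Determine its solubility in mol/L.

Sb₂S₃(s) ⇌ 2 Sb³⁺(aq) + 3 S²⁻(aq)
Let s be the molar solubility. Then [Sb³⁺] = 2s and [S²⁻] = 3s.
Ksp = [Sb³⁺]^2[S²⁻]^3 = (2s)^2 · (3s)^3 = 108s^5
108s^5 = 3.81×10⁻⁹³  ⇒  s^5 = 3.53×10⁻⁹⁵
Taking the 5th root, s = 1.29×10⁻¹⁹ mol/L.

1.29×10⁻¹⁹ M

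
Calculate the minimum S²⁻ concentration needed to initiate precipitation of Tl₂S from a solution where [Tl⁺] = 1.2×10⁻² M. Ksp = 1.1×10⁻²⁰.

Precipitation begins when Q = Ksp.
Tl₂S(s) ⇌ 2 Tl⁺(aq) + S²⁻(aq)
Ksp = [Tl⁺]^2[S²⁻] = [S²⁻](1.2×10⁻²)^2
[S²⁻] = 1.1×10⁻²⁰ / (1.2×10⁻²)^2 = 7.6×10⁻¹⁷
[S²⁻] = 7.6×10⁻¹⁷ M

7.6×10⁻¹⁷ M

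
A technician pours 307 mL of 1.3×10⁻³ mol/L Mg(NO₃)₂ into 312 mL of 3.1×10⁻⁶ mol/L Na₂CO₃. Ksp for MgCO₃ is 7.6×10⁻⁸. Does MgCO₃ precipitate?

No

After mixing, V = 307 mL + 312 mL = 619 mL.
[Mg²⁺] = (1.3×10⁻³)(307)/619 = 6.4×10⁻⁴ mol/L
[CO₃²⁻] = (3.1×10⁻⁶)(312)/619 = 1.6×10⁻⁶ mol/L
Q = [Mg²⁺][CO₃²⁻] = 1.0×10⁻⁹
Since Q (1.0×10⁻⁹) is less than Ksp (7.6×10⁻⁸), no MgCO₃ precipitates.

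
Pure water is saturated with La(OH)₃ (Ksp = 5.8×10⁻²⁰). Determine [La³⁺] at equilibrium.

La(OH)₃(s) ⇌ La³⁺(aq) + 3 OH⁻(aq)
For each mole of La(OH)₃ that dissolves per liter, [La³⁺] = s and [OH⁻] = 3s; let s denote this solubility.
Ksp = [La³⁺][OH⁻]^3 = s · (3s)^3 = 27s^4 = 5.8×10⁻²⁰
s = 6.8×10⁻⁶ mol L⁻¹
[La³⁺] = s = 6.8×10⁻⁶ mol L⁻¹

6.8×10⁻⁶ M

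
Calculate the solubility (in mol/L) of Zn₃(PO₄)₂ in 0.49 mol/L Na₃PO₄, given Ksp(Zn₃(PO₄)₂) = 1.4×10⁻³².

Zn₃(PO₄)₂(s) ⇌ 3 Zn²⁺(aq) + 2 PO₄³⁻(aq)
The solution already contains PO₄³⁻ at 0.49 mol/L. Let s be the molar solubility of Zn₃(PO₄)₂.
[PO₄³⁻] ≈ 0.49 mol/L (common ion dominates); [Zn²⁺] = 3s.
Ksp = [Zn²⁺]^3[PO₄³⁻]^2 = (3s)^3(0.49)^2
(3s)^3 = 1.4×10⁻³² / (0.49)^2 = 5.8×10⁻³²
s = 1.3×10⁻¹¹ mol/L

1.3×10⁻¹¹ M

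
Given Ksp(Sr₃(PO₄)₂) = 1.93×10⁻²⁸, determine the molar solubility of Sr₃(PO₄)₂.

1.12×10⁻⁶ M

Sr₃(PO₄)₂(s) ⇌ 3 Sr²⁺(aq) + 2 PO₄³⁻(aq)
Let s be the molar solubility. Then [Sr²⁺] = 3s and [PO₄³⁻] = 2s.
Ksp = [Sr²⁺]^3[PO₄³⁻]^2 = (3s)^3 · (2s)^2 = 108s^5
108s^5 = 1.93×10⁻²⁸  ⇒  s^5 = 1.79×10⁻³⁰
Taking the 5th root, s = 1.12×10⁻⁶ mol L⁻¹.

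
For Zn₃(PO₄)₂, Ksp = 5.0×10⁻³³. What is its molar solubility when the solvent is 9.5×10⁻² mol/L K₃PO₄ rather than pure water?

Zn₃(PO₄)₂(s) ⇌ 3 Zn²⁺(aq) + 2 PO₄³⁻(aq)
Let s be the solubility of Zn₃(PO₄)₂ here. The common ion gives [PO₄³⁻] ≈ 9.5×10⁻² mol/L, and [Zn²⁺] = 3s.
Ksp = [Zn²⁺]^3[PO₄³⁻]^2 = (3s)^3(9.5×10⁻²)^2
(3s)^3 = 5.0×10⁻³³ / (9.5×10⁻²)^2 = 5.5×10⁻³¹
s = 2.7×10⁻¹¹ mol/L

2.7×10⁻¹¹ M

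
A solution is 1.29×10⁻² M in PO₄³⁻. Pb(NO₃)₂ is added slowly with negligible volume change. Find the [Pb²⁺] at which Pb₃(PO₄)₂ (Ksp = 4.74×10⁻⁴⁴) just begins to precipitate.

6.58×10⁻¹⁴ M

A salt starts to precipitate once the ion product Q reaches its Ksp.
Pb₃(PO₄)₂(s) ⇌ 3 Pb²⁺(aq) + 2 PO₄³⁻(aq)
Ksp = [Pb²⁺]^3[PO₄³⁻]^2 = [Pb²⁺]^3(1.29×10⁻²)^2
[Pb²⁺]^3 = 4.74×10⁻⁴⁴ / (1.29×10⁻²)^2 = 2.85×10⁻⁴⁰
[Pb²⁺] = 6.58×10⁻¹⁴ M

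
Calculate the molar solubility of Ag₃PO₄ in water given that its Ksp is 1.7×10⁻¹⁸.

Ag₃PO₄(s) ⇌ 3 Ag⁺(aq) + PO₄³⁻(aq)
Call the molar solubility s, so that [Ag⁺] = 3s and [PO₄³⁻] = s.
Ksp = [Ag⁺]^3[PO₄³⁻] = (3s)^3 · s = 27s^4
27s^4 = 1.7×10⁻¹⁸  ⇒  s^4 = 6.3×10⁻²⁰
Taking the 4th root, s = 1.6×10⁻⁵ mol L⁻¹.

1.6×10⁻⁵ M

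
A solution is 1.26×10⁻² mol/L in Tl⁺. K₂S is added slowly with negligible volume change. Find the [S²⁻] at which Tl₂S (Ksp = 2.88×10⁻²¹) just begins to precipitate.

Precipitation begins when Q = Ksp.
Tl₂S(s) ⇌ 2 Tl⁺(aq) + S²⁻(aq)
Ksp = [Tl⁺]^2[S²⁻] = [S²⁻](1.26×10⁻²)^2
[S²⁻] = 2.88×10⁻²¹ / (1.26×10⁻²)^2 = 1.81×10⁻¹⁷
[S²⁻] = 1.81×10⁻¹⁷ mol/L

1.81×10⁻¹⁷ M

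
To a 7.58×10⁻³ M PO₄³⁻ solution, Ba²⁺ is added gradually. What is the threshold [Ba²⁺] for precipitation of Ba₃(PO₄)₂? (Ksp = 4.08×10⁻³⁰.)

4.14×10⁻⁹ M

Precipitation begins when Q = Ksp.
Ba₃(PO₄)₂(s) ⇌ 3 Ba²⁺(aq) + 2 PO₄³⁻(aq)
Ksp = [Ba²⁺]^3[PO₄³⁻]^2 = [Ba²⁺]^3(7.58×10⁻³)^2
[Ba²⁺]^3 = 4.08×10⁻³⁰ / (7.58×10⁻³)^2 = 7.10×10⁻²⁶
[Ba²⁺] = 4.14×10⁻⁹ M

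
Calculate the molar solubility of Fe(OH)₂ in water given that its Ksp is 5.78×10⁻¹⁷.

Fe(OH)₂(s) ⇌ Fe²⁺(aq) + 2 OH⁻(aq)
For each mole of Fe(OH)₂ that dissolves per liter, [Fe²⁺] = s and [OH⁻] = 2s; let s denote this solubility.
Ksp = [Fe²⁺][OH⁻]^2 = s · (2s)^2 = 4s^3
4s^3 = 5.78×10⁻¹⁷  ⇒  s^3 = 1.45×10⁻¹⁷
Taking the 3rd root, s = 2.44×10⁻⁶ M.

2.44×10⁻⁶ M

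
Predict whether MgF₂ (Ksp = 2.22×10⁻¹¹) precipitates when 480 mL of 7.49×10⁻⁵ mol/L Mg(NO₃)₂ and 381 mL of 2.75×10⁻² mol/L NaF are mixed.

Yes

The combined volume is 861 mL.
[Mg²⁺] = (7.49×10⁻⁵)(480)/861 = 4.18×10⁻⁵ mol/L
[F⁻] = (2.75×10⁻²)(381)/861 = 1.22×10⁻² mol/L
Q = [Mg²⁺][F⁻]^2 = 6.18×10⁻⁹
Because Q > Ksp (6.18×10⁻⁹ vs 2.22×10⁻¹¹), a precipitate of MgF₂ forms.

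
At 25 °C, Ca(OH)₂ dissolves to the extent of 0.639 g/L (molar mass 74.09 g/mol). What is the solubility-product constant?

Ksp = 2.57×10⁻⁶

Convert to molarity: s = 0.639 / 74.09 = 8.6246×10⁻³ mol/L
Ca(OH)₂(s) ⇌ Ca²⁺(aq) + 2 OH⁻(aq)
With molar solubility s: [Ca²⁺] = s, [OH⁻] = 2s.
Ksp = [Ca²⁺][OH⁻]^2 = s · (2s)^2 = 4s^3
Ksp = 4 × (8.6246×10⁻³)^3 = 2.57×10⁻⁶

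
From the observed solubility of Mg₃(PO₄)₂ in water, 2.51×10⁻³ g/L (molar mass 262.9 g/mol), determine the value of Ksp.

Convert to molarity: s = 2.51×10⁻³ / 262.9 = 9.5474×10⁻⁶ mol/L
Mg₃(PO₄)₂(s) ⇌ 3 Mg²⁺(aq) + 2 PO₄³⁻(aq)
Call the molar solubility s, so that [Mg²⁺] = 3s and [PO₄³⁻] = 2s.
Ksp = [Mg²⁺]^3[PO₄³⁻]^2 = (3s)^3 · (2s)^2 = 108s^5
Ksp = 108 × (9.5474×10⁻⁶)^5 = 8.57×10⁻²⁴

Ksp = 8.57×10⁻²⁴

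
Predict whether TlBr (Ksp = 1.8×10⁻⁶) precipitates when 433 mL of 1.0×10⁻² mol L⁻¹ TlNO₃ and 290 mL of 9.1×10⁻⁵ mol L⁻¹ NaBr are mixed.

No

After mixing, V = 433 mL + 290 mL = 723 mL.
[Tl⁺] = (1.0×10⁻²)(433)/723 = 6.0×10⁻³ mol L⁻¹
[Br⁻] = (9.1×10⁻⁵)(290)/723 = 3.7×10⁻⁵ mol L⁻¹
Q = [Tl⁺][Br⁻] = 2.2×10⁻⁷
Q < Ksp (2.2×10⁻⁷ vs 1.8×10⁻⁶); the solution remains unsaturated and no precipitate forms.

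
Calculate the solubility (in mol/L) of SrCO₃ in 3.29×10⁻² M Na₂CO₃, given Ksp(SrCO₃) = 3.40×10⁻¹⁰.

SrCO₃(s) ⇌ Sr²⁺(aq) + CO₃²⁻(aq)
CO₃²⁻ is already present at 3.29×10⁻² M. If s mol/L of SrCO₃ dissolves, [Sr²⁺] = s while [CO₃²⁻] ≈ 3.29×10⁻² M.
Ksp = [Sr²⁺][CO₃²⁻] = s(3.29×10⁻²)
s = 3.40×10⁻¹⁰ / (3.29×10⁻²) = 1.03×10⁻⁸
s = 1.03×10⁻⁸ M

1.03×10⁻⁸ M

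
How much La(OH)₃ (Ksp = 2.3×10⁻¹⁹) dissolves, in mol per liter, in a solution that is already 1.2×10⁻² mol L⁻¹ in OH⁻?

La(OH)₃(s) ⇌ La³⁺(aq) + 3 OH⁻(aq)
With OH⁻ already at 1.2×10⁻² mol L⁻¹ and s small, take [OH⁻] ≈ 1.2×10⁻² mol L⁻¹ and [La³⁺] = s.
Ksp = [La³⁺][OH⁻]^3 = s(1.2×10⁻²)^3
s = 2.3×10⁻¹⁹ / (1.2×10⁻²)^3 = 1.3×10⁻¹³
s = 1.3×10⁻¹³ mol L⁻¹

1.3×10⁻¹³ M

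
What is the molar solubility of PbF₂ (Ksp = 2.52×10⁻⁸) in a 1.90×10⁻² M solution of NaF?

6.98×10⁻⁵ M

PbF₂(s) ⇌ Pb²⁺(aq) + 2 F⁻(aq)
Let s be the solubility of PbF₂ here. The common ion gives [F⁻] ≈ 1.90×10⁻² M, and [Pb²⁺] = s.
Ksp = [Pb²⁺][F⁻]^2 = s(1.90×10⁻²)^2
s = 2.52×10⁻⁸ / (1.90×10⁻²)^2 = 6.98×10⁻⁵
s = 6.98×10⁻⁵ M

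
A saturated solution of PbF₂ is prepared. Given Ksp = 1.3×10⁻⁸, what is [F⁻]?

3.0×10⁻³ M

PbF₂(s) ⇌ Pb²⁺(aq) + 2 F⁻(aq)
With molar solubility s: [Pb²⁺] = s, [F⁻] = 2s.
Ksp = [Pb²⁺][F⁻]^2 = s · (2s)^2 = 4s^3 = 1.3×10⁻⁸
s = 1.5×10⁻³ mol L⁻¹
[F⁻] = 2s = 3.0×10⁻³ mol L⁻¹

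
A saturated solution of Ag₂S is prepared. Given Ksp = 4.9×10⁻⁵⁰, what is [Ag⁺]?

Ag₂S(s) ⇌ 2 Ag⁺(aq) + S²⁻(aq)
For each mole of Ag₂S that dissolves per liter, [Ag⁺] = 2s and [S²⁻] = s; let s denote this solubility.
Ksp = [Ag⁺]^2[S²⁻] = (2s)^2 · s = 4s^3 = 4.9×10⁻⁵⁰
s = 2.3×10⁻¹⁷ mol/L
[Ag⁺] = 2s = 4.6×10⁻¹⁷ mol/L

4.6×10⁻¹⁷ M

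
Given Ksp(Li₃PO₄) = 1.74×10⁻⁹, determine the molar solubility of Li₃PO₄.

Li₃PO₄(s) ⇌ 3 Li⁺(aq) + PO₄³⁻(aq)
Let s be the molar solubility. Then [Li⁺] = 3s and [PO₄³⁻] = s.
Ksp = [Li⁺]^3[PO₄³⁻] = (3s)^3 · s = 27s^4
27s^4 = 1.74×10⁻⁹  ⇒  s^4 = 6.44×10⁻¹¹
Taking the 4th root, s = 2.83×10⁻³ mol L⁻¹.

2.83×10⁻³ M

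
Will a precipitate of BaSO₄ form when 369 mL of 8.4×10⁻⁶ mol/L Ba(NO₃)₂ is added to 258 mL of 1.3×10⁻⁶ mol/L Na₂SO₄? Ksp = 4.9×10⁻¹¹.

No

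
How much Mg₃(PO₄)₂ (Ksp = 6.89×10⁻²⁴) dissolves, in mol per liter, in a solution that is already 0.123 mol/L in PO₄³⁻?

2.56×10⁻⁸ M

Mg₃(PO₄)₂(s) ⇌ 3 Mg²⁺(aq) + 2 PO₄³⁻(aq)
The solution already contains PO₄³⁻ at 0.123 mol/L. Let s be the molar solubility of Mg₃(PO₄)₂.
[PO₄³⁻] ≈ 0.123 mol/L (common ion dominates); [Mg²⁺] = 3s.
Ksp = [Mg²⁺]^3[PO₄³⁻]^2 = (3s)^3(0.123)^2
(3s)^3 = 6.89×10⁻²⁴ / (0.123)^2 = 4.55×10⁻²²
s = 2.56×10⁻⁸ mol/L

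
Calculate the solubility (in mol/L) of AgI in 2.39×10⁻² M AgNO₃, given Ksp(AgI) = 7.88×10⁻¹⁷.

AgI(s) ⇌ Ag⁺(aq) + I⁻(aq)
With Ag⁺ already at 2.39×10⁻² M and s small, take [Ag⁺] ≈ 2.39×10⁻² M and [I⁻] = s.
Ksp = [Ag⁺][I⁻] = (2.39×10⁻²)s
s = 7.88×10⁻¹⁷ / (2.39×10⁻²) = 3.30×10⁻¹⁵
s = 3.30×10⁻¹⁵ M

3.30×10⁻¹⁵ M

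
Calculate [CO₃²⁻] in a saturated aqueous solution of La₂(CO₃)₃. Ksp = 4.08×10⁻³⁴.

2.47×10⁻⁷ M

La₂(CO₃)₃(s) ⇌ 2 La³⁺(aq) + 3 CO₃²⁻(aq)
For each mole of La₂(CO₃)₃ that dissolves per liter, [La³⁺] = 2s and [CO₃²⁻] = 3s; let s denote this solubility.
Ksp = [La³⁺]^2[CO₃²⁻]^3 = (2s)^2 · (3s)^3 = 108s^5 = 4.08×10⁻³⁴
s = 8.23×10⁻⁸ mol L⁻¹
[CO₃²⁻] = 3s = 2.47×10⁻⁷ mol L⁻¹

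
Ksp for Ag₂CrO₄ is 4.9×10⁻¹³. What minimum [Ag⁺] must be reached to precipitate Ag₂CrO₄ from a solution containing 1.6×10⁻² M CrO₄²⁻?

The threshold for precipitation is Q = Ksp.
Ag₂CrO₄(s) ⇌ 2 Ag⁺(aq) + CrO₄²⁻(aq)
Ksp = [Ag⁺]^2[CrO₄²⁻] = [Ag⁺]^2(1.6×10⁻²)
[Ag⁺]^2 = 4.9×10⁻¹³ / (1.6×10⁻²) = 3.1×10⁻¹¹
[Ag⁺] = 5.5×10⁻⁶ M

5.5×10⁻⁶ M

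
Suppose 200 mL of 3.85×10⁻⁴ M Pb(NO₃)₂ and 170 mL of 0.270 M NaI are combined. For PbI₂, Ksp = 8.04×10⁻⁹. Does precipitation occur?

The combined volume is 370 mL.
[Pb²⁺] = (3.85×10⁻⁴)(200)/370 = 2.08×10⁻⁴ M
[I⁻] = (0.270)(170)/370 = 0.124 M
Q = [Pb²⁺][I⁻]^2 = 3.20×10⁻⁶
Q = 3.20×10⁻⁶ > Ksp = 8.04×10⁻⁹, so the solution is supersaturated and PbI₂ precipitates.

Yes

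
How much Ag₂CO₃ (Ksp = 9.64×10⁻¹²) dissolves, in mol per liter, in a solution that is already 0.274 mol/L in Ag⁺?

1.28×10⁻¹⁰ M

Ag₂CO₃(s) ⇌ 2 Ag⁺(aq) + CO₃²⁻(aq)
Let s be the solubility of Ag₂CO₃ here. The common ion gives [Ag⁺] ≈ 0.274 mol/L, and [CO₃²⁻] = s.
Ksp = [Ag⁺]^2[CO₃²⁻] = (0.274)^2s
s = 9.64×10⁻¹² / (0.274)^2 = 1.28×10⁻¹⁰
s = 1.28×10⁻¹⁰ mol/L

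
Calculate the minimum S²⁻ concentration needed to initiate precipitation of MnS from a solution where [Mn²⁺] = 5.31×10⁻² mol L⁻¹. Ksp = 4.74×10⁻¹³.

8.93×10⁻¹² M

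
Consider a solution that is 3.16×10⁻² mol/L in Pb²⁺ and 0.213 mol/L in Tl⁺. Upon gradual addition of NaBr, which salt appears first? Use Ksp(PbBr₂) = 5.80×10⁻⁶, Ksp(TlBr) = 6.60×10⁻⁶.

TlBr

Precipitation of each salt begins when its ion product equals Ksp.
For PbBr₂: [Br⁻] = (Ksp/[Pb²⁺])^(1/2) = 1.35×10⁻² mol/L
For TlBr: [Br⁻] = (Ksp/[Tl⁺]) = 3.10×10⁻⁵ mol/L
The smaller threshold [Br⁻] is reached first, so TlBr precipitates first.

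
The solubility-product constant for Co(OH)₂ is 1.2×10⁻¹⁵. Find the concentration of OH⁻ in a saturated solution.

Co(OH)₂(s) ⇌ Co²⁺(aq) + 2 OH⁻(aq)
If s mol/L of Co(OH)₂ dissolves, [Co²⁺] = s and [OH⁻] = 2s.
Ksp = [Co²⁺][OH⁻]^2 = s · (2s)^2 = 4s^3 = 1.2×10⁻¹⁵
s = 6.7×10⁻⁶ mol L⁻¹
[OH⁻] = 2s = 1.3×10⁻⁵ mol L⁻¹

1.3×10⁻⁵ M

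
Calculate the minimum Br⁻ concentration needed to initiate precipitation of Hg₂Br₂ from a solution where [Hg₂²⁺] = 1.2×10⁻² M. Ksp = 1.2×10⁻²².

The threshold for precipitation is Q = Ksp.
Hg₂Br₂(s) ⇌ Hg₂²⁺(aq) + 2 Br⁻(aq)
Ksp = [Hg₂²⁺][Br⁻]^2 = [Br⁻]^2(1.2×10⁻²)
[Br⁻]^2 = 1.2×10⁻²² / (1.2×10⁻²) = 1.0×10⁻²⁰
[Br⁻] = 1.0×10⁻¹⁰ M

1.0×10⁻¹⁰ M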